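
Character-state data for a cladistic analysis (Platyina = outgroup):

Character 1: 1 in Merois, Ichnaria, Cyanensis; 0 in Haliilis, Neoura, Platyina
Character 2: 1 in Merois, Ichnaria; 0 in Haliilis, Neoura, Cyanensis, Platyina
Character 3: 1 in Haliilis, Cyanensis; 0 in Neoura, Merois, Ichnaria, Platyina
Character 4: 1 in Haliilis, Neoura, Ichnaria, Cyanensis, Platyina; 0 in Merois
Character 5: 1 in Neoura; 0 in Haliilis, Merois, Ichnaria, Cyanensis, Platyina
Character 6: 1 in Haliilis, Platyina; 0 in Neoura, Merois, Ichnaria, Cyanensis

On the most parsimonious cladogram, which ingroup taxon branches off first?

Haliilis

Character polarity is set by the outgroup: the derived state is whichever differs from the outgroup's state, so for Character 4, Character 6 the derived state is '0', and for the remaining characters it is '1'.
Character 1: derived state '1' in Cyanensis, Ichnaria, and Merois only — synapomorphy for {Cyanensis, Ichnaria, Merois}.
Character 2 (derived state '1') is shared by Ichnaria and Merois — a synapomorphy uniting that clade.
Character 3 (state '1') occurs in Cyanensis and Haliilis but conflicts with the nesting implied by the other characters — most parsimoniously interpreted as homoplasy.
Character 4 (derived state '0') is unique to Merois (autapomorphy; uninformative for grouping).
Character 5 (derived state '1') is unique to Neoura (autapomorphy; uninformative for grouping).
Character 6 (derived state '0') is shared by Cyanensis, Ichnaria, Merois, and Neoura — a synapomorphy uniting that clade.
Most parsimonious ingroup topology: ((((Ichnaria,Merois),Cyanensis),Neoura),Haliilis).
Haliilis is sister to the clade containing all other ingroup taxa, so it is the earliest-diverging (most basal) ingroup lineage.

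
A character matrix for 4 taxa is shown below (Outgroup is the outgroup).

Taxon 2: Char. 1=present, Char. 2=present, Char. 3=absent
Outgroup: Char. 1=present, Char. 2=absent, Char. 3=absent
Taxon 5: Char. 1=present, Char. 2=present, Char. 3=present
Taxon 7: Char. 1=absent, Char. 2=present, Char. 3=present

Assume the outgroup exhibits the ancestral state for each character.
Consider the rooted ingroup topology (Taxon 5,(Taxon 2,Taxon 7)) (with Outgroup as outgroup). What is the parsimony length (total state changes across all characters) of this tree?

Map each character onto (Taxon 5,(Taxon 2,Taxon 7)) (rooted by Outgroup) and count the minimum state changes it requires (Fitch parsimony):
Char. 1: 1; Char. 2: 1; Char. 3: 2.
Total tree length = 4.

4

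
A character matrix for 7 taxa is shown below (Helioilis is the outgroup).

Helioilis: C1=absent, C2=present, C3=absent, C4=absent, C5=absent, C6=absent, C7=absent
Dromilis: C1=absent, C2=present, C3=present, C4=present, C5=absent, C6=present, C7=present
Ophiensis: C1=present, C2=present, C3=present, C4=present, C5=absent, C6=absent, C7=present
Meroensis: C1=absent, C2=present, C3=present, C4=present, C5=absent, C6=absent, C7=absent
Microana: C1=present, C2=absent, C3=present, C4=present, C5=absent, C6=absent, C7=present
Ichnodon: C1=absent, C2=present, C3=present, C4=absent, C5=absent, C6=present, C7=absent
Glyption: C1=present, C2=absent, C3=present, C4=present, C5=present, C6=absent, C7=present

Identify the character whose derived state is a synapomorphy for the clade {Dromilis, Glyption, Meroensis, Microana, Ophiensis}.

C4

Character polarity is set by the outgroup: the derived state is whichever differs from the outgroup's state, so for C2 the derived state is 'absent', and for the remaining characters it is 'present'.
Only Glyption, Microana, and Ophiensis show the derived state 'present' for C1, supporting them as a clade.
Only Glyption and Microana show the derived state 'absent' for C2, supporting them as a clade.
C3 (derived state 'present') is shared by all ingroup taxa — unites the whole ingroup.
Only Dromilis, Glyption, Meroensis, Microana, and Ophiensis show the derived state 'present' for C4, supporting them as a clade.
C5: derived state 'present' in Glyption only — an autapomorphy, so it tells us nothing about relationships among taxa.
C6 (state 'present') occurs in Dromilis and Ichnodon but conflicts with the nesting implied by the other characters — most parsimoniously interpreted as homoplasy.
C7: derived state 'present' in Dromilis, Glyption, Microana, and Ophiensis only — synapomorphy for {Dromilis, Glyption, Microana, Ophiensis}.
Most parsimonious ingroup topology: (((Dromilis,(Ophiensis,(Microana,Glyption))),Meroensis),Ichnodon).
The clade {Dromilis, Glyption, Meroensis, Microana, Ophiensis} is supported by C4: its derived state 'present' occurs in exactly those taxa and in no other taxon (including the outgroup).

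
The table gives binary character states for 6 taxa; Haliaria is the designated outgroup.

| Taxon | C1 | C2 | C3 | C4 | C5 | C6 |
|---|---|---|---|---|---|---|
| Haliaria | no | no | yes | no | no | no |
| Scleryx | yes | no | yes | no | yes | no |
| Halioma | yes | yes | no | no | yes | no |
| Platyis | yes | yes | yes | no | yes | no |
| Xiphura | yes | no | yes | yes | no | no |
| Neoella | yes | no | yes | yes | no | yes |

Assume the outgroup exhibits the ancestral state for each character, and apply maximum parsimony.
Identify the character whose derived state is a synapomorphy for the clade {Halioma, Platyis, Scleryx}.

Character polarity is set by the outgroup: the derived state is whichever differs from the outgroup's state, so for C3 the derived state is 'no', and for the remaining characters it is 'yes'.
C1 (derived state 'yes') is shared by all ingroup taxa — unites the whole ingroup.
C2 (derived state 'yes') is shared by Halioma and Platyis — a synapomorphy uniting that clade.
C3 (derived state 'no') is unique to Halioma (autapomorphy; uninformative for grouping).
C4 (derived state 'yes') is shared by Neoella and Xiphura — a synapomorphy uniting that clade.
C5: derived state 'yes' in Halioma, Platyis, and Scleryx only — synapomorphy for {Halioma, Platyis, Scleryx}.
C6: derived state 'yes' in Neoella only — an autapomorphy, so it tells us nothing about relationships among taxa.
Most parsimonious ingroup topology: ((Scleryx,(Halioma,Platyis)),(Xiphura,Neoella)).
The clade {Halioma, Platyis, Scleryx} is supported by C5: its derived state 'yes' occurs in exactly those taxa and in no other taxon (including the outgroup).

C5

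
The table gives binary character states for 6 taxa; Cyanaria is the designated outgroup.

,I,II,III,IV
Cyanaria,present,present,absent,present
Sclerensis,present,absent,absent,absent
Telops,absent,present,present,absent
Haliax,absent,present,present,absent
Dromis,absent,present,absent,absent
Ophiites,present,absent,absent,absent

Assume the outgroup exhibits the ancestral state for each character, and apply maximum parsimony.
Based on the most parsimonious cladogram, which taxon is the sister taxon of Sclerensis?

Ophiites

Character polarity is set by the outgroup: the derived state is whichever differs from the outgroup's state, so for I, II, IV the derived state is 'absent', and for the remaining characters it is 'present'.
Only Dromis, Haliax, and Telops show the derived state 'absent' for I, supporting them as a clade.
II: derived state 'absent' in Ophiites and Sclerensis only — synapomorphy for {Ophiites, Sclerensis}.
III (derived state 'present') is shared by Haliax and Telops — a synapomorphy uniting that clade.
IV (derived state 'absent') is shared by all ingroup taxa — unites the whole ingroup.
Most parsimonious ingroup topology: ((Sclerensis,Ophiites),((Telops,Haliax),Dromis)).
Sclerensis and Ophiites form a cherry on this tree, so they are sister taxa.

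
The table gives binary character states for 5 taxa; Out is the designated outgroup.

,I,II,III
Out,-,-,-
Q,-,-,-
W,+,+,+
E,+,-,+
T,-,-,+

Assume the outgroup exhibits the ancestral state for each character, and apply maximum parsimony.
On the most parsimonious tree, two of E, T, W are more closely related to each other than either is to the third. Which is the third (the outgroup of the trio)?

T

The outgroup has state '-' for every character, so '+' is the derived state throughout.
Only E and W show the derived state '+' for I, supporting them as a clade.
II (derived state '+') is unique to W (autapomorphy; uninformative for grouping).
Only E, T, and W show the derived state '+' for III, supporting them as a clade.
Most parsimonious ingroup topology: (Q,((W,E),T)).
W and E share a more recent common ancestor with each other than either does with T, so T is the least closely related of the three.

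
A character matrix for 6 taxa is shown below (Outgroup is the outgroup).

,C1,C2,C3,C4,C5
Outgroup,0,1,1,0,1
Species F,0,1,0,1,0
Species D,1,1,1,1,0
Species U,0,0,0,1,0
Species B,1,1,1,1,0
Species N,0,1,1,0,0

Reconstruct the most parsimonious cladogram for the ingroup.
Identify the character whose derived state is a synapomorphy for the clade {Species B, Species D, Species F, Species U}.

Character polarity is set by the outgroup: the derived state is whichever differs from the outgroup's state, so for C2, C3, C5 the derived state is '0', and for the remaining characters it is '1'.
Only Species B and Species D show the derived state '1' for C1, supporting them as a clade.
C2 (derived state '0') is unique to Species U (autapomorphy; uninformative for grouping).
C3: derived state '0' in Species F and Species U only — synapomorphy for {Species F, Species U}.
Only Species B, Species D, Species F, and Species U show the derived state '1' for C4, supporting them as a clade.
C5 (derived state '0') is shared by all ingroup taxa — unites the whole ingroup.
Most parsimonious ingroup topology: (((Species F,Species U),(Species D,Species B)),Species N).
The clade {Species B, Species D, Species F, Species U} is supported by C4: its derived state '1' occurs in exactly those taxa and in no other taxon (including the outgroup).

C4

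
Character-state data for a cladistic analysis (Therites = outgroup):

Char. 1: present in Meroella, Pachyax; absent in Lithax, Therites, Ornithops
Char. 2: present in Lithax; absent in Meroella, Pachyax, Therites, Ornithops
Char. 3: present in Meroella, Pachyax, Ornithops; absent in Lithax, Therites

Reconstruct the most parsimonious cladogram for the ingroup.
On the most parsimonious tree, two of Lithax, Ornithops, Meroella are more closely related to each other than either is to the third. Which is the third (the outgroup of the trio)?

The outgroup has state 'absent' for every character, so 'present' is the derived state throughout.
Only Meroella and Pachyax show the derived state 'present' for Char. 1, supporting them as a clade.
Char. 2 (derived state 'present') is unique to Lithax (autapomorphy; uninformative for grouping).
Char. 3 (derived state 'present') is shared by Meroella, Ornithops, and Pachyax — a synapomorphy uniting that clade.
Most parsimonious ingroup topology: ((Ornithops,(Pachyax,Meroella)),Lithax).
Meroella and Ornithops share a more recent common ancestor with each other than either does with Lithax, so Lithax is the least closely related of the three.

Lithax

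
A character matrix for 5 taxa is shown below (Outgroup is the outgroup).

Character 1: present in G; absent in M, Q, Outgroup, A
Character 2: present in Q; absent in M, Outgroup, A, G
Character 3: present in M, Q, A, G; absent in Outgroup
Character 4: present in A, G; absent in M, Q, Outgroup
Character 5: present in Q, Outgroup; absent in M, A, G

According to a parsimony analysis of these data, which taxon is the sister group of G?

A

Character polarity is set by the outgroup: the derived state is whichever differs from the outgroup's state, so for Character 5 the derived state is 'absent', and for the remaining characters it is 'present'.
Character 1 (derived state 'present') is unique to G (autapomorphy; uninformative for grouping).
Character 2 (derived state 'present') is unique to Q (autapomorphy; uninformative for grouping).
Character 3 (derived state 'present') is shared by all ingroup taxa — unites the whole ingroup.
Only A and G show the derived state 'present' for Character 4, supporting them as a clade.
Only A, G, and M show the derived state 'absent' for Character 5, supporting them as a clade.
Most parsimonious ingroup topology: (Q,((G,A),M)).
G and A form a cherry on this tree, so they are sister taxa.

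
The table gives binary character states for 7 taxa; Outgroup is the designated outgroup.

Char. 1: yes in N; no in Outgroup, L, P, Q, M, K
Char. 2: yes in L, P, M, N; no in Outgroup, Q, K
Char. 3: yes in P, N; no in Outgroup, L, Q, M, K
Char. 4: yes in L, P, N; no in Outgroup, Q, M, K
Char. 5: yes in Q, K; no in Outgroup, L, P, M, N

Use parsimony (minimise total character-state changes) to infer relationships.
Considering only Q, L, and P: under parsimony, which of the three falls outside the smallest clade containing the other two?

The outgroup has state 'no' for every character, so 'yes' is the derived state throughout.
Char. 1: derived state 'yes' in N only — an autapomorphy, so it tells us nothing about relationships among taxa.
Char. 2: derived state 'yes' in L, M, N, and P only — synapomorphy for {L, M, N, P}.
Char. 3 (derived state 'yes') is shared by N and P — a synapomorphy uniting that clade.
Char. 4: derived state 'yes' in L, N, and P only — synapomorphy for {L, N, P}.
Only K and Q show the derived state 'yes' for Char. 5, supporting them as a clade.
Most parsimonious ingroup topology: (((L,(P,N)),M),(Q,K)).
L and P share a more recent common ancestor with each other than either does with Q, so Q is the least closely related of the three.

Q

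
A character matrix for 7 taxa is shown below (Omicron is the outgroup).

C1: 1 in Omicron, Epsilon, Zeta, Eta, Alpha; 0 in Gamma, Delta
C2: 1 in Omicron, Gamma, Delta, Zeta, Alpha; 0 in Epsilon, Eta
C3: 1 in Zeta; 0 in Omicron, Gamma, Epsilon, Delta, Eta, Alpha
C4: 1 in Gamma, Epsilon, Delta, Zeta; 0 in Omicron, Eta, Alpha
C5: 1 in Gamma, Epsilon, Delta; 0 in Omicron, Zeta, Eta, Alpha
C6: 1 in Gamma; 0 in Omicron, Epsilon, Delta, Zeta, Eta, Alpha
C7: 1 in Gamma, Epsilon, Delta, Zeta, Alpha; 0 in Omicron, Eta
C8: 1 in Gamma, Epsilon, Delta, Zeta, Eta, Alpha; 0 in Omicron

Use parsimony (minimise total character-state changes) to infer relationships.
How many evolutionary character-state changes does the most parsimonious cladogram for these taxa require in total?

Character polarity is set by the outgroup: the derived state is whichever differs from the outgroup's state, so for C1, C2 the derived state is '0', and for the remaining characters it is '1'.
C1: derived state '0' in Delta and Gamma only — synapomorphy for {Delta, Gamma}.
C2 (state '0') occurs in Epsilon and Eta but conflicts with the nesting implied by the other characters — most parsimoniously interpreted as homoplasy.
C3 (derived state '1') is unique to Zeta (autapomorphy; uninformative for grouping).
Only Delta, Epsilon, Gamma, and Zeta show the derived state '1' for C4, supporting them as a clade.
C5: derived state '1' in Delta, Epsilon, and Gamma only — synapomorphy for {Delta, Epsilon, Gamma}.
C6: derived state '1' in Gamma only — an autapomorphy, so it tells us nothing about relationships among taxa.
Only Alpha, Delta, Epsilon, Gamma, and Zeta show the derived state '1' for C7, supporting them as a clade.
All ingroup taxa share the derived state '1' for C8; it defines the ingroup but does not resolve relationships within it.
Most parsimonious ingroup topology: (((((Gamma,Delta),Epsilon),Zeta),Alpha),Eta).
Changes per character on this tree: C1: 1; C2: 2; C3: 1; C4: 1; C5: 1; C6: 1; C7: 1; C8: 1.
Total = 9.

9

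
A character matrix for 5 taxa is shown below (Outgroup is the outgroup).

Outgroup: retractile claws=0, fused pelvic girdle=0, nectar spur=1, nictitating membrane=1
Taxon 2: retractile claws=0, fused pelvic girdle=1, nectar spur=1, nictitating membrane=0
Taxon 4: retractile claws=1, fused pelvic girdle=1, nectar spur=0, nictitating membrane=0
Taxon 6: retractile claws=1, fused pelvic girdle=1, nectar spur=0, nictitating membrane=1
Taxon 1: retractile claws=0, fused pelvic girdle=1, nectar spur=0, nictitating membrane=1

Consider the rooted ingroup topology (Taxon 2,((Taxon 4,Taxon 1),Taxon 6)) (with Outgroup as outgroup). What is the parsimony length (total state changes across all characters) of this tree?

6

Map each character onto (Taxon 2,((Taxon 4,Taxon 1),Taxon 6)) (rooted by Outgroup) and count the minimum state changes it requires (Fitch parsimony):
retractile claws: 2; fused pelvic girdle: 1; nectar spur: 1; nictitating membrane: 2.
Total tree length = 6.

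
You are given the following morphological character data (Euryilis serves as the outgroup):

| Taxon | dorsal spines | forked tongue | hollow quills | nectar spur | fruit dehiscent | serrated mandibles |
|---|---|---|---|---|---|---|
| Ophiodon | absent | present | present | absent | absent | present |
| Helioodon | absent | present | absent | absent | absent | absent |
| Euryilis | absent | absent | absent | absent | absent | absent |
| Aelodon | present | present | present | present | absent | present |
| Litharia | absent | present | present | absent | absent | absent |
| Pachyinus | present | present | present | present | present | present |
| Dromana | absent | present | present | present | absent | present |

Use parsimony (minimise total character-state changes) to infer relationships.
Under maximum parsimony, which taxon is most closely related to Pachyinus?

The outgroup has state 'absent' for every character, so 'present' is the derived state throughout.
Only Aelodon and Pachyinus show the derived state 'present' for dorsal spines, supporting them as a clade.
All ingroup taxa share the derived state 'present' for forked tongue; it defines the ingroup but does not resolve relationships within it.
hollow quills (derived state 'present') is shared by Aelodon, Dromana, Litharia, Ophiodon, and Pachyinus — a synapomorphy uniting that clade.
nectar spur: derived state 'present' in Aelodon, Dromana, and Pachyinus only — synapomorphy for {Aelodon, Dromana, Pachyinus}.
fruit dehiscent: derived state 'present' in Pachyinus only — an autapomorphy, so it tells us nothing about relationships among taxa.
Only Aelodon, Dromana, Ophiodon, and Pachyinus show the derived state 'present' for serrated mandibles, supporting them as a clade.
Most parsimonious ingroup topology: (((Ophiodon,((Aelodon,Pachyinus),Dromana)),Litharia),Helioodon).
Pachyinus and Aelodon form a cherry on this tree, so they are sister taxa.

Aelodon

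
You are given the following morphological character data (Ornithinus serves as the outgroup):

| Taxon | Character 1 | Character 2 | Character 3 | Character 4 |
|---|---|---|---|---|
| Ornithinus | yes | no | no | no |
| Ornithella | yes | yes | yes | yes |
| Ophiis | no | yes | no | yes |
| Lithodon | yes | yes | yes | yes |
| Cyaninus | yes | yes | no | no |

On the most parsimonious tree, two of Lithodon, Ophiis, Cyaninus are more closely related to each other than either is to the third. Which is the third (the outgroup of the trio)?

Cyaninus

Character polarity is set by the outgroup: the derived state is whichever differs from the outgroup's state, so for Character 1 the derived state is 'no', and for the remaining characters it is 'yes'.
Character 1: derived state 'no' in Ophiis only — an autapomorphy, so it tells us nothing about relationships among taxa.
All ingroup taxa share the derived state 'yes' for Character 2; it defines the ingroup but does not resolve relationships within it.
Character 3: derived state 'yes' in Lithodon and Ornithella only — synapomorphy for {Lithodon, Ornithella}.
Character 4 (derived state 'yes') is shared by Lithodon, Ophiis, and Ornithella — a synapomorphy uniting that clade.
Most parsimonious ingroup topology: (((Ornithella,Lithodon),Ophiis),Cyaninus).
Ophiis and Lithodon share a more recent common ancestor with each other than either does with Cyaninus, so Cyaninus is the least closely related of the three.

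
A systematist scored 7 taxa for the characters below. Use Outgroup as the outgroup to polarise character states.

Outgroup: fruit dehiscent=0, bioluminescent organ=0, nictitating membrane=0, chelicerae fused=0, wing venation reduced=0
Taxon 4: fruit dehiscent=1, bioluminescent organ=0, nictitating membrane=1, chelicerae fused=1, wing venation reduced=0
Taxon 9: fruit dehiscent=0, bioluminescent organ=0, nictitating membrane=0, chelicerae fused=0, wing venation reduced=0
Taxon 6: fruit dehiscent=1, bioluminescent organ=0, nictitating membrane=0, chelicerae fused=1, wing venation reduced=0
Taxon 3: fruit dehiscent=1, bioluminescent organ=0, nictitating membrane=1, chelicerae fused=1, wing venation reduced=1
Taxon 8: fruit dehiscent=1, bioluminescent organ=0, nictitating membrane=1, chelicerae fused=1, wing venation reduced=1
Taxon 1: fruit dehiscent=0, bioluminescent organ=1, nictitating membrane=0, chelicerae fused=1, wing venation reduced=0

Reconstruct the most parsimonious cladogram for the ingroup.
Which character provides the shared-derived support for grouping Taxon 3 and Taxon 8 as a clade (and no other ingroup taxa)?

wing venation reduced

The outgroup has state '0' for every character, so '1' is the derived state throughout.
Only Taxon 3, Taxon 4, Taxon 6, and Taxon 8 show the derived state '1' for fruit dehiscent, supporting them as a clade.
bioluminescent organ (derived state '1') is unique to Taxon 1 (autapomorphy; uninformative for grouping).
nictitating membrane (derived state '1') is shared by Taxon 3, Taxon 4, and Taxon 8 — a synapomorphy uniting that clade.
chelicerae fused: derived state '1' in Taxon 1, Taxon 3, Taxon 4, Taxon 6, and Taxon 8 only — synapomorphy for {Taxon 1, Taxon 3, Taxon 4, Taxon 6, Taxon 8}.
Only Taxon 3 and Taxon 8 show the derived state '1' for wing venation reduced, supporting them as a clade.
Most parsimonious ingroup topology: ((((Taxon 4,(Taxon 3,Taxon 8)),Taxon 6),Taxon 1),Taxon 9).
The clade {Taxon 3, Taxon 8} is supported by wing venation reduced: its derived state '1' occurs in exactly those taxa and in no other taxon (including the outgroup).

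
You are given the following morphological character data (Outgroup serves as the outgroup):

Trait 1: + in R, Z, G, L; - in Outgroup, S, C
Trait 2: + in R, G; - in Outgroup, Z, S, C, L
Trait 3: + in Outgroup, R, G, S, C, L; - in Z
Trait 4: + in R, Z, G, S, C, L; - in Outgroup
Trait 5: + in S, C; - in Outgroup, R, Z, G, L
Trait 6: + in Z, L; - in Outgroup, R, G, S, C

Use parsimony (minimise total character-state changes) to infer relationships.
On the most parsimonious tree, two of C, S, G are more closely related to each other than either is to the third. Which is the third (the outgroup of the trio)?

Character polarity is set by the outgroup: the derived state is whichever differs from the outgroup's state, so for Trait 3 the derived state is '-', and for the remaining characters it is '+'.
Only G, L, R, and Z show the derived state '+' for Trait 1, supporting them as a clade.
Trait 2 (derived state '+') is shared by G and R — a synapomorphy uniting that clade.
Trait 3: derived state '-' in Z only — an autapomorphy, so it tells us nothing about relationships among taxa.
Trait 4 (derived state '+') is shared by all ingroup taxa — unites the whole ingroup.
Only C and S show the derived state '+' for Trait 5, supporting them as a clade.
Trait 6 (derived state '+') is shared by L and Z — a synapomorphy uniting that clade.
Most parsimonious ingroup topology: (((R,G),(Z,L)),(S,C)).
S and C share a more recent common ancestor with each other than either does with G, so G is the least closely related of the three.

G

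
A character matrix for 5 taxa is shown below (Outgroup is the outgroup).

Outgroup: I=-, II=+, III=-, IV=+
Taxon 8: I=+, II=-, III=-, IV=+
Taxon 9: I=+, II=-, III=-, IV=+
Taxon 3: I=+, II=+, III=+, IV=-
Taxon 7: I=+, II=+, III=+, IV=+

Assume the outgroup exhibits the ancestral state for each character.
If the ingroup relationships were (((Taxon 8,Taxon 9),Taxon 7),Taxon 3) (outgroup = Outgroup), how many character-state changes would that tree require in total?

5

Map each character onto (((Taxon 8,Taxon 9),Taxon 7),Taxon 3) (rooted by Outgroup) and count the minimum state changes it requires (Fitch parsimony):
I: 1; II: 1; III: 2; IV: 1.
Total tree length = 5.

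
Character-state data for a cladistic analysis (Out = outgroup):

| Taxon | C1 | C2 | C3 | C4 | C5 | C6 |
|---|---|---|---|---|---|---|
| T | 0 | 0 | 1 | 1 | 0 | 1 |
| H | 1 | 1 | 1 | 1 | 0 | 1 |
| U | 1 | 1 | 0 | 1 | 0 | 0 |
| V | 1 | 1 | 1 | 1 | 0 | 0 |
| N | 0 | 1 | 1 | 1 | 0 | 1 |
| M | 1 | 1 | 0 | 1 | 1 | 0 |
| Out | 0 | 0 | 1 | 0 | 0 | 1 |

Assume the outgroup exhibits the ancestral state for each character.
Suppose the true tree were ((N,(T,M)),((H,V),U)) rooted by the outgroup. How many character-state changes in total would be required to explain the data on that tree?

Map each character onto ((N,(T,M)),((H,V),U)) (rooted by Out) and count the minimum state changes it requires (Fitch parsimony):
C1: 2; C2: 2; C3: 2; C4: 1; C5: 1; C6: 3.
Total tree length = 11.

11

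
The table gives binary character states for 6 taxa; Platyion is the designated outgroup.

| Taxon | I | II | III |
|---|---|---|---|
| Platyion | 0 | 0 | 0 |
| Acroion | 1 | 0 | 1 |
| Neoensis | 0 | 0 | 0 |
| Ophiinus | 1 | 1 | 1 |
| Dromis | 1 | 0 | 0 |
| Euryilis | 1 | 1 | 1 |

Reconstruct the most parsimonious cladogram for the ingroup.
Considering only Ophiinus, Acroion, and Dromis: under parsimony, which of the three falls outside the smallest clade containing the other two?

The outgroup has state '0' for every character, so '1' is the derived state throughout.
I (derived state '1') is shared by Acroion, Dromis, Euryilis, and Ophiinus — a synapomorphy uniting that clade.
Only Euryilis and Ophiinus show the derived state '1' for II, supporting them as a clade.
Only Acroion, Euryilis, and Ophiinus show the derived state '1' for III, supporting them as a clade.
Most parsimonious ingroup topology: (((Acroion,(Ophiinus,Euryilis)),Dromis),Neoensis).
Acroion and Ophiinus share a more recent common ancestor with each other than either does with Dromis, so Dromis is the least closely related of the three.

Dromis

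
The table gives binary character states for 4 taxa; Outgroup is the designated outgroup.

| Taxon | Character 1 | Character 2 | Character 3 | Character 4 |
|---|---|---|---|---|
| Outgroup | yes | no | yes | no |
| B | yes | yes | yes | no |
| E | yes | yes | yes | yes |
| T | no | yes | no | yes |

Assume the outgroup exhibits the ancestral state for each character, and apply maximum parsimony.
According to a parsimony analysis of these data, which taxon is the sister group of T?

E

Character polarity is set by the outgroup: the derived state is whichever differs from the outgroup's state, so for Character 1, Character 3 the derived state is 'no', and for the remaining characters it is 'yes'.
Character 1: derived state 'no' in T only — an autapomorphy, so it tells us nothing about relationships among taxa.
All ingroup taxa share the derived state 'yes' for Character 2; it defines the ingroup but does not resolve relationships within it.
Character 3 (derived state 'no') is unique to T (autapomorphy; uninformative for grouping).
Character 4 (derived state 'yes') is shared by E and T — a synapomorphy uniting that clade.
Most parsimonious ingroup topology: ((T,E),B).
T and E form a cherry on this tree, so they are sister taxa.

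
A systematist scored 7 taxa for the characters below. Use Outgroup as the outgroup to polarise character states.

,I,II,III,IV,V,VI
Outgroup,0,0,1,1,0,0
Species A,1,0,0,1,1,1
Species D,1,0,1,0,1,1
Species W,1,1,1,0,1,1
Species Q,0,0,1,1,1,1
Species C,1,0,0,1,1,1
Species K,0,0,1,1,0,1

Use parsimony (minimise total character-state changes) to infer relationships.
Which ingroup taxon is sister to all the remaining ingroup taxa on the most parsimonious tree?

Species K

Character polarity is set by the outgroup: the derived state is whichever differs from the outgroup's state, so for III, IV the derived state is '0', and for the remaining characters it is '1'.
Only Species A, Species C, Species D, and Species W show the derived state '1' for I, supporting them as a clade.
II: derived state '1' in Species W only — an autapomorphy, so it tells us nothing about relationships among taxa.
III: derived state '0' in Species A and Species C only — synapomorphy for {Species A, Species C}.
Only Species D and Species W show the derived state '0' for IV, supporting them as a clade.
V (derived state '1') is shared by Species A, Species C, Species D, Species Q, and Species W — a synapomorphy uniting that clade.
VI (derived state '1') is shared by all ingroup taxa — unites the whole ingroup.
Most parsimonious ingroup topology: ((((Species A,Species C),(Species D,Species W)),Species Q),Species K).
Species K is sister to the clade containing all other ingroup taxa, so it is the earliest-diverging (most basal) ingroup lineage.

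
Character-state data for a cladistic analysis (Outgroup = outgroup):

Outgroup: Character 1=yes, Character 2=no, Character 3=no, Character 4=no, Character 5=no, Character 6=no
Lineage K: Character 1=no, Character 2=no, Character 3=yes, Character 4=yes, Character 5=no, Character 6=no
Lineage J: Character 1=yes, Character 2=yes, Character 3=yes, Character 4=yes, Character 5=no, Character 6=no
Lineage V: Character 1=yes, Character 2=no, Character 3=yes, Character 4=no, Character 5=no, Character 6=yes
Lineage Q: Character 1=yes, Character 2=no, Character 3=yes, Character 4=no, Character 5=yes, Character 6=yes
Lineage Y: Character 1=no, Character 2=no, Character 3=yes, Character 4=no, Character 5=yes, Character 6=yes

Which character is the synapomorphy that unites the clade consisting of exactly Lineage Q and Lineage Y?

Character polarity is set by the outgroup: the derived state is whichever differs from the outgroup's state, so for Character 1 the derived state is 'no', and for the remaining characters it is 'yes'.
Character 1 (state 'no') occurs in Lineage K and Lineage Y but conflicts with the nesting implied by the other characters — most parsimoniously interpreted as homoplasy.
Character 2 (derived state 'yes') is unique to Lineage J (autapomorphy; uninformative for grouping).
Character 3 (derived state 'yes') is shared by all ingroup taxa — unites the whole ingroup.
Character 4: derived state 'yes' in Lineage J and Lineage K only — synapomorphy for {Lineage J, Lineage K}.
Character 5 (derived state 'yes') is shared by Lineage Q and Lineage Y — a synapomorphy uniting that clade.
Character 6 (derived state 'yes') is shared by Lineage Q, Lineage V, and Lineage Y — a synapomorphy uniting that clade.
Most parsimonious ingroup topology: ((Lineage K,Lineage J),(Lineage V,(Lineage Q,Lineage Y))).
The clade {Lineage Q, Lineage Y} is supported by Character 5: its derived state 'yes' occurs in exactly those taxa and in no other taxon (including the outgroup).

Character 5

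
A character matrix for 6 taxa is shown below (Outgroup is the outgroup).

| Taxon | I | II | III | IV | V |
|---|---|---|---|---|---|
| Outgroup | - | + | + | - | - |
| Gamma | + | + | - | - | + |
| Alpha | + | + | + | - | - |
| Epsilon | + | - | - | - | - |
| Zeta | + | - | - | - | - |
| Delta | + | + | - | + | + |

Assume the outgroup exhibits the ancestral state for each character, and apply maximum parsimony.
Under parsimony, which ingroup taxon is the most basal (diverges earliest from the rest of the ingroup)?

Character polarity is set by the outgroup: the derived state is whichever differs from the outgroup's state, so for II, III the derived state is '-', and for the remaining characters it is '+'.
I (derived state '+') is shared by all ingroup taxa — unites the whole ingroup.
II (derived state '-') is shared by Epsilon and Zeta — a synapomorphy uniting that clade.
III (derived state '-') is shared by Delta, Epsilon, Gamma, and Zeta — a synapomorphy uniting that clade.
IV (derived state '+') is unique to Delta (autapomorphy; uninformative for grouping).
Only Delta and Gamma show the derived state '+' for V, supporting them as a clade.
Most parsimonious ingroup topology: (((Gamma,Delta),(Epsilon,Zeta)),Alpha).
Alpha is sister to the clade containing all other ingroup taxa, so it is the earliest-diverging (most basal) ingroup lineage.

Alpha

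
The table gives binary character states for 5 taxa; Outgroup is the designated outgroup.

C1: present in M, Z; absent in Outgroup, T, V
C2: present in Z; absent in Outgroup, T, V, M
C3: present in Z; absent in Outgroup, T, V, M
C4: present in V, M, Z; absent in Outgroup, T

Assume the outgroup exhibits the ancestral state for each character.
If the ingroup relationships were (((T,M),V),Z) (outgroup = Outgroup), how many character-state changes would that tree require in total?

Map each character onto (((T,M),V),Z) (rooted by Outgroup) and count the minimum state changes it requires (Fitch parsimony):
C1: 2; C2: 1; C3: 1; C4: 2.
Total tree length = 6.

6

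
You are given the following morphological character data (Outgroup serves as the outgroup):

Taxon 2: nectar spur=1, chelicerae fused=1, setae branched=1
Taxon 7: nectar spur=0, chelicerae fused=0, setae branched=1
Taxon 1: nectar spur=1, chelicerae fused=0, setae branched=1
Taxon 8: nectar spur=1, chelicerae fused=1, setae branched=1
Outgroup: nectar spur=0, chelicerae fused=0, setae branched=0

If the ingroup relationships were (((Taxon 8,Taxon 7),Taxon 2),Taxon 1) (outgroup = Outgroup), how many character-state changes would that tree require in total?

Map each character onto (((Taxon 8,Taxon 7),Taxon 2),Taxon 1) (rooted by Outgroup) and count the minimum state changes it requires (Fitch parsimony):
nectar spur: 2; chelicerae fused: 2; setae branched: 1.
Total tree length = 5.

5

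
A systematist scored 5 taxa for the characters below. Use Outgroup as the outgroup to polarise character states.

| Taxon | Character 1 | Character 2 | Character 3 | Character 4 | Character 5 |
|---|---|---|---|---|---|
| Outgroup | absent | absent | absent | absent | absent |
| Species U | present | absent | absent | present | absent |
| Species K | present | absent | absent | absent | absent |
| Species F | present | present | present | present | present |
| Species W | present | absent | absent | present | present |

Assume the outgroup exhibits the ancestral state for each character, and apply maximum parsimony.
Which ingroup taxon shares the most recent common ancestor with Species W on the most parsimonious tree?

Species F

The outgroup has state 'absent' for every character, so 'present' is the derived state throughout.
All ingroup taxa share the derived state 'present' for Character 1; it defines the ingroup but does not resolve relationships within it.
Character 2: derived state 'present' in Species F only — an autapomorphy, so it tells us nothing about relationships among taxa.
Character 3: derived state 'present' in Species F only — an autapomorphy, so it tells us nothing about relationships among taxa.
Character 4: derived state 'present' in Species F, Species U, and Species W only — synapomorphy for {Species F, Species U, Species W}.
Character 5: derived state 'present' in Species F and Species W only — synapomorphy for {Species F, Species W}.
Most parsimonious ingroup topology: ((Species U,(Species F,Species W)),Species K).
Species W and Species F form a cherry on this tree, so they are sister taxa.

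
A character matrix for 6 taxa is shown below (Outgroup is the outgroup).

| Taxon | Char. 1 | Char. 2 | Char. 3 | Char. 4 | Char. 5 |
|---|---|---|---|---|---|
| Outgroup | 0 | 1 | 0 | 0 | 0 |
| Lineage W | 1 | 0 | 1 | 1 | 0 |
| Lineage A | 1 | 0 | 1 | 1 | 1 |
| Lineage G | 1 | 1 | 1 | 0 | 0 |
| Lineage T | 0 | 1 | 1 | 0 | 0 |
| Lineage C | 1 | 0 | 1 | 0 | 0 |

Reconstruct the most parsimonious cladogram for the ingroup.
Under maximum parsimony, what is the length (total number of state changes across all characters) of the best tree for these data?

5

Character polarity is set by the outgroup: the derived state is whichever differs from the outgroup's state, so for Char. 2 the derived state is '0', and for the remaining characters it is '1'.
Only Lineage A, Lineage C, Lineage G, and Lineage W show the derived state '1' for Char. 1, supporting them as a clade.
Char. 2 (derived state '0') is shared by Lineage A, Lineage C, and Lineage W — a synapomorphy uniting that clade.
All ingroup taxa share the derived state '1' for Char. 3; it defines the ingroup but does not resolve relationships within it.
Only Lineage A and Lineage W show the derived state '1' for Char. 4, supporting them as a clade.
Char. 5 (derived state '1') is unique to Lineage A (autapomorphy; uninformative for grouping).
Most parsimonious ingroup topology: ((((Lineage W,Lineage A),Lineage C),Lineage G),Lineage T).
Changes per character on this tree: Char. 1: 1; Char. 2: 1; Char. 3: 1; Char. 4: 1; Char. 5: 1.
Total = 5.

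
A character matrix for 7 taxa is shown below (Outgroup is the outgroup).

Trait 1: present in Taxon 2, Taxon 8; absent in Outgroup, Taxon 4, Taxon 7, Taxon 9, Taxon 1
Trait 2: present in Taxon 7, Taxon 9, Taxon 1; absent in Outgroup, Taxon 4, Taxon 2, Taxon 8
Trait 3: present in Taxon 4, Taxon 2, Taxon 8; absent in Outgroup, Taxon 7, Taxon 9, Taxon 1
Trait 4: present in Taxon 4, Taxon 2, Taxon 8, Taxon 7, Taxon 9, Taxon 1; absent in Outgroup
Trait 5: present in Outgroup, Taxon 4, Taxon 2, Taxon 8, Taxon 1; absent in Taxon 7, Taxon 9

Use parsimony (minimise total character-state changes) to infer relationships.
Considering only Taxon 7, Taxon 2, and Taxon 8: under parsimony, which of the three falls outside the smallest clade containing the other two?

Character polarity is set by the outgroup: the derived state is whichever differs from the outgroup's state, so for Trait 5 the derived state is 'absent', and for the remaining characters it is 'present'.
Trait 1: derived state 'present' in Taxon 2 and Taxon 8 only — synapomorphy for {Taxon 2, Taxon 8}.
Only Taxon 1, Taxon 7, and Taxon 9 show the derived state 'present' for Trait 2, supporting them as a clade.
Trait 3: derived state 'present' in Taxon 2, Taxon 4, and Taxon 8 only — synapomorphy for {Taxon 2, Taxon 4, Taxon 8}.
Trait 4 (derived state 'present') is shared by all ingroup taxa — unites the whole ingroup.
Only Taxon 7 and Taxon 9 show the derived state 'absent' for Trait 5, supporting them as a clade.
Most parsimonious ingroup topology: ((Taxon 4,(Taxon 2,Taxon 8)),((Taxon 7,Taxon 9),Taxon 1)).
Taxon 8 and Taxon 2 share a more recent common ancestor with each other than either does with Taxon 7, so Taxon 7 is the least closely related of the three.

Taxon 7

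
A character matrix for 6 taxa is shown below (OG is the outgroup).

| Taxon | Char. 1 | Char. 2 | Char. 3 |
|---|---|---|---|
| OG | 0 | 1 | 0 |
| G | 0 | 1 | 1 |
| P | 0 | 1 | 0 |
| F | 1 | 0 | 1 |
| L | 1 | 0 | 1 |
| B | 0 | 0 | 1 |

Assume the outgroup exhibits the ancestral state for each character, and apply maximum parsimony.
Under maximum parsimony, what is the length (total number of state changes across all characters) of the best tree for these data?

Character polarity is set by the outgroup: the derived state is whichever differs from the outgroup's state, so for Char. 2 the derived state is '0', and for the remaining characters it is '1'.
Only F and L show the derived state '1' for Char. 1, supporting them as a clade.
Only B, F, and L show the derived state '0' for Char. 2, supporting them as a clade.
Char. 3: derived state '1' in B, F, G, and L only — synapomorphy for {B, F, G, L}.
Most parsimonious ingroup topology: ((G,((F,L),B)),P).
Changes per character on this tree: Char. 1: 1; Char. 2: 1; Char. 3: 1.
Total = 3.

3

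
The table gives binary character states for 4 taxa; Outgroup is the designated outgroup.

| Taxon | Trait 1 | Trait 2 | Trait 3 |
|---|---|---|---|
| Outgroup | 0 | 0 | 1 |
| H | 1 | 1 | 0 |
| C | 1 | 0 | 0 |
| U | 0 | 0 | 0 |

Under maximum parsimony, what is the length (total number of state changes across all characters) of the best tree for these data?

Character polarity is set by the outgroup: the derived state is whichever differs from the outgroup's state, so for Trait 3 the derived state is '0', and for the remaining characters it is '1'.
Trait 1 (derived state '1') is shared by C and H — a synapomorphy uniting that clade.
Trait 2 (derived state '1') is unique to H (autapomorphy; uninformative for grouping).
All ingroup taxa share the derived state '0' for Trait 3; it defines the ingroup but does not resolve relationships within it.
Most parsimonious ingroup topology: ((H,C),U).
Changes per character on this tree: Trait 1: 1; Trait 2: 1; Trait 3: 1.
Total = 3.

3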